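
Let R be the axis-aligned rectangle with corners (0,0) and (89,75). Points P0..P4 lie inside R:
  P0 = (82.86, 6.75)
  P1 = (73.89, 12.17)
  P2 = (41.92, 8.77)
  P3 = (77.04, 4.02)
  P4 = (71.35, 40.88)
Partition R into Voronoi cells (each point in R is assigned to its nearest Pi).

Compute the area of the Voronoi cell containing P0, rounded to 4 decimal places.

1. box [0,89]×[0,75]: [(0, 0) (89, 0) (89, 75) (0, 75)]
2. ⊥bis P0·P1 via (78.375,9.46): [(72.6589, 0) (89, 0) (89, 27.0442)]  |A|=220.9655
3. ⊥bis P0·P2 via (62.39,7.76): [(72.6589, 0) (89, 0) (89, 27.0442)]  |A|=220.9655
4. ⊥bis P0·P3 via (79.95,5.385): [(78.1856, 9.1465) (82.476, 0) (89, 0) (89, 27.0442)]  |A|=176.0697
5. ⊥bis P0·P4 via (77.105,23.815): [(78.1856, 9.1465) (82.476, 0) (89, 0) (89, 27.0442)]  |A|=176.0697
6. canonical 4-gon: [(78.1856, 9.1465) (82.476, 0) (89, 0) (89, 27.0442)]
7. shoelace: 176.0697

Area of P0's cell: 176.0697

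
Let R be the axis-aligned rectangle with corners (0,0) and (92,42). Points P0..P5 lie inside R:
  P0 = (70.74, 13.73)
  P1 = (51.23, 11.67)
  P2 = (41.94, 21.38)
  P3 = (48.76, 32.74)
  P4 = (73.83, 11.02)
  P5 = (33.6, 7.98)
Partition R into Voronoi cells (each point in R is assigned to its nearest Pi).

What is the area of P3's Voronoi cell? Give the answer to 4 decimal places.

Area of P3's cell: 598.5805

1. box [0,92]×[0,42]: [(0, 0) (92, 0) (92, 42) (0, 42)]
2. ⊥bis P3·P0 via (59.75,23.235): [(0, 0) (39.6546, 0) (75.9794, 42) (0, 42)]  |A|=2428.314
3. ⊥bis P3·P1 via (49.995,22.205): [(0, 16.3442) (59.8593, 23.3614) (75.9794, 42) (0, 42)]  |A|=1475.9459
4. ⊥bis P3·P2 via (45.35,27.06): [(52.8746, 22.5426) (59.8593, 23.3614) (75.9794, 42) (20.4646, 42)]  |A|=598.5805
5. ⊥bis P3·P4 via (61.295,21.88): [(52.8746, 22.5426) (59.8593, 23.3614) (75.9794, 42) (20.4646, 42)]  |A|=598.5805
6. ⊥bis P3·P5 via (41.18,20.36): [(52.8746, 22.5426) (59.8593, 23.3614) (75.9794, 42) (20.4646, 42)]  |A|=598.5805
7. canonical 4-gon: [(52.8746, 22.5426) (59.8593, 23.3614) (75.9794, 42) (20.4646, 42)]
8. shoelace: 598.5805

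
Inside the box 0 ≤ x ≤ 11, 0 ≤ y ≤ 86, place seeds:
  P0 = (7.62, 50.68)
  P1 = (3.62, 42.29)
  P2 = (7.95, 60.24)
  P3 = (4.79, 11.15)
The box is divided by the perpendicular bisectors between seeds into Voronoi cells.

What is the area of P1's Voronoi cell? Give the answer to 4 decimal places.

1. box [0,11]×[0,86]: [(0, 0) (11, 0) (11, 86) (0, 86)]
2. ⊥bis P1·P0 via (5.62,46.485): [(0, 49.1644) (0, 0) (11, 0) (11, 43.92)]  |A|=511.9643
3. ⊥bis P1·P2 via (5.785,51.265): [(0, 49.1644) (0, 0) (11, 0) (11, 43.92)]  |A|=511.9643
4. ⊥bis P1·P3 via (4.205,26.72): [(0, 49.1644) (0, 26.562) (11, 26.9753) (11, 43.92)]  |A|=217.5091
5. canonical 4-gon: [(0, 49.1644) (0, 26.562) (11, 26.9753) (11, 43.92)]
6. shoelace: 217.5091

Area of P1's cell: 217.5091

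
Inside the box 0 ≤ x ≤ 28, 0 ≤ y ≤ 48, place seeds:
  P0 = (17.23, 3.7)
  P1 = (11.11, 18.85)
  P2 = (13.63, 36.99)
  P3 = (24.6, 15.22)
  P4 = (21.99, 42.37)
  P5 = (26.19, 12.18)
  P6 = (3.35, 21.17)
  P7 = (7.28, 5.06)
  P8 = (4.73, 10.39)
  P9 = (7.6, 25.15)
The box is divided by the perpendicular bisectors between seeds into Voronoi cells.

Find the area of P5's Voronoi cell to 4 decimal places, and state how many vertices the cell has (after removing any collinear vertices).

1. box [0,28]×[0,48]: [(0, 0) (28, 0) (28, 48) (0, 48)]
2. ⊥bis P5·P0 via (21.71,7.94): [(0, 30.8789) (28, 1.294) (28, 48) (0, 48)]  |A|=893.5804
3. ⊥bis P5·P1 via (18.65,15.515): [(17.3412, 12.5561) (28, 1.294) (28, 36.6541)]  |A|=188.4479
4. ⊥bis P5·P2 via (19.91,24.585): [(23.4557, 26.38) (17.3412, 12.5561) (28, 1.294) (28, 28.6805)]  |A|=170.3305
5. ⊥bis P5·P3 via (25.395,13.7): [(19.2837, 10.5036) (28, 1.294) (28, 15.0625)]  |A|=60.0052
6. ⊥bis P5·P4 via (24.09,27.275): [(19.2837, 10.5036) (28, 1.294) (28, 15.0625)]  |A|=60.0052
7. ⊥bis P5·P6 via (14.77,16.675): [(19.2837, 10.5036) (28, 1.294) (28, 15.0625)]  |A|=60.0052
8. ⊥bis P5·P7 via (16.735,8.62): [(19.2837, 10.5036) (28, 1.294) (28, 15.0625)]  |A|=60.0052
9. ⊥bis P5·P8 via (15.46,11.285): [(19.2837, 10.5036) (28, 1.294) (28, 15.0625)]  |A|=60.0052
10. ⊥bis P5·P9 via (16.895,18.665): [(19.2837, 10.5036) (28, 1.294) (28, 15.0625)]  |A|=60.0052
11. canonical 3-gon: [(19.2837, 10.5036) (28, 1.294) (28, 15.0625)]
12. shoelace: 60.0052

Area of P5's cell: 60.0052 (3 vertices)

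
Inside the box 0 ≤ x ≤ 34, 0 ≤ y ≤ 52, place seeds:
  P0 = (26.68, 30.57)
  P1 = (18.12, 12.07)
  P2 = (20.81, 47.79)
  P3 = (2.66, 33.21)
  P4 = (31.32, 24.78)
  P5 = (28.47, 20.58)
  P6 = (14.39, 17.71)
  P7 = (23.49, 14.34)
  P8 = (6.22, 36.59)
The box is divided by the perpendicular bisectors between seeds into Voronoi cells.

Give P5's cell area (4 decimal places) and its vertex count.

Area of P5's cell: 94.8507 (5 vertices)

1. box [0,34]×[0,52]: [(0, 0) (34, 0) (34, 52) (0, 52)]
2. ⊥bis P5·P0 via (27.575,25.575): [(0, 20.6341) (0, 0) (34, 0) (34, 26.7262)]  |A|=805.1261
3. ⊥bis P5·P1 via (23.295,16.325): [(17.2156, 23.7188) (34, 3.3054) (34, 26.7262)]  |A|=196.5518
4. ⊥bis P5·P2 via (24.64,34.185): [(17.2156, 23.7188) (34, 3.3054) (34, 26.7262)]  |A|=196.5518
5. ⊥bis P5·P3 via (15.565,26.895): [(17.2156, 23.7188) (34, 3.3054) (34, 26.7262)]  |A|=196.5518
6. ⊥bis P5·P4 via (29.895,22.68): [(26.0353, 25.2991) (17.2156, 23.7188) (34, 3.3054) (34, 19.8945)]  |A|=169.3452
7. ⊥bis P5·P6 via (21.43,19.145): [(26.0353, 25.2991) (20.382, 24.2862) (21.5795, 18.4114) (34, 3.3054) (34, 19.8945)]  |A|=159.7044
8. ⊥bis P5·P7 via (25.98,17.46): [(26.0353, 25.2991) (20.382, 24.2862) (20.9562, 21.4694) (34, 11.0594) (34, 19.8945)]  |A|=94.8507
9. ⊥bis P5·P8 via (17.345,28.585): [(26.0353, 25.2991) (20.382, 24.2862) (20.9562, 21.4694) (34, 11.0594) (34, 19.8945)]  |A|=94.8507
10. canonical 5-gon: [(26.0353, 25.2991) (20.382, 24.2862) (20.9562, 21.4694) (34, 11.0594) (34, 19.8945)]
11. shoelace: 94.8507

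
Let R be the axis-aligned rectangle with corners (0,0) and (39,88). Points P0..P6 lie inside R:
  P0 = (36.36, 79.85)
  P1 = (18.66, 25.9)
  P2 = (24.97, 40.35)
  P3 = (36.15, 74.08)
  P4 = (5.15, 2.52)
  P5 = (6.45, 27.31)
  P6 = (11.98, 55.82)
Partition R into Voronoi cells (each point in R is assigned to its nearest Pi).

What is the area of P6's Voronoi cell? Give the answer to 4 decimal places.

1. box [0,39]×[0,88]: [(0, 0) (39, 0) (39, 88) (0, 88)]
2. ⊥bis P6·P0 via (24.17,67.835): [(0, 0) (39, 0) (39, 52.789) (4.2945, 88) (0, 88)]  |A|=2820.9921
3. ⊥bis P6·P1 via (15.32,40.86): [(0, 37.4396) (39, 46.1468) (39, 52.789) (4.2945, 88) (0, 88)]  |A|=1191.0559
4. ⊥bis P6·P2 via (18.475,48.085): [(0, 37.4396) (7.8969, 39.2027) (32.2422, 59.6452) (4.2945, 88) (0, 88)]  |A|=935.2294
5. ⊥bis P6·P3 via (24.065,64.95): [(0, 37.4396) (7.8969, 39.2027) (29.6911, 57.503) (14.3866, 77.7609) (4.2945, 88) (0, 88)]  |A|=892.9963
6. ⊥bis P6·P4 via (8.565,29.17): [(0, 37.4396) (7.8969, 39.2027) (29.6911, 57.503) (14.3866, 77.7609) (4.2945, 88) (0, 88)]  |A|=892.9963
7. ⊥bis P6·P5 via (9.215,41.565): [(0, 43.3524) (10.4296, 41.3294) (29.6911, 57.503) (14.3866, 77.7609) (4.2945, 88) (0, 88)]  |A|=855.9977
8. canonical 6-gon: [(0, 43.3524) (10.4296, 41.3294) (29.6911, 57.503) (14.3866, 77.7609) (4.2945, 88) (0, 88)]
9. shoelace: 855.9977

Area of P6's cell: 855.9977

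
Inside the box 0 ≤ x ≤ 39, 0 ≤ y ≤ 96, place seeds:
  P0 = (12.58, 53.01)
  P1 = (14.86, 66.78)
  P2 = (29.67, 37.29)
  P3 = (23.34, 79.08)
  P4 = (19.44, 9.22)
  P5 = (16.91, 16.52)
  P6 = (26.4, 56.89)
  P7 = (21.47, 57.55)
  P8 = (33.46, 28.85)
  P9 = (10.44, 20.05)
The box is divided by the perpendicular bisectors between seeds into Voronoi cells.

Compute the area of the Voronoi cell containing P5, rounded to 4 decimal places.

Area of P5's cell: 166.8135

1. box [0,39]×[0,96]: [(0, 0) (39, 0) (39, 96) (0, 96)]
2. ⊥bis P5·P0 via (14.745,34.765): [(0, 33.0153) (0, 0) (39, 0) (39, 37.6432)]  |A|=1377.8404
3. ⊥bis P5·P1 via (15.885,41.65): [(0, 33.0153) (0, 0) (39, 0) (39, 37.6432)]  |A|=1377.8404
4. ⊥bis P5·P2 via (23.29,26.905): [(11.1838, 34.3424) (0, 33.0153) (0, 0) (39, 0) (39, 17.2536)]  |A|=1094.2603
5. ⊥bis P5·P3 via (20.125,47.8): [(11.1838, 34.3424) (0, 33.0153) (0, 0) (39, 0) (39, 17.2536)]  |A|=1094.2603
6. ⊥bis P5·P4 via (18.175,12.87): [(36.0509, 19.0654) (11.1838, 34.3424) (0, 33.0153) (0, 6.571)]  |A|=578.5996
7. ⊥bis P5·P6 via (21.655,36.705): [(36.0509, 19.0654) (11.1838, 34.3424) (0, 33.0153) (0, 6.571)]  |A|=578.5996
8. ⊥bis P5·P7 via (19.19,37.035): [(36.0509, 19.0654) (11.1838, 34.3424) (0, 33.0153) (0, 6.571)]  |A|=578.5996
9. ⊥bis P5·P8 via (25.185,22.685): [(29.5581, 16.8151) (20.9869, 28.3199) (11.1838, 34.3424) (0, 33.0153) (0, 6.571)]  |A|=531.607
10. ⊥bis P5·P9 via (13.675,18.285): [(8.9824, 9.6841) (29.5581, 16.8151) (20.9869, 28.3199) (19.6111, 29.1651)]  |A|=166.8135
11. canonical 4-gon: [(8.9824, 9.6841) (29.5581, 16.8151) (20.9869, 28.3199) (19.6111, 29.1651)]
12. shoelace: 166.8135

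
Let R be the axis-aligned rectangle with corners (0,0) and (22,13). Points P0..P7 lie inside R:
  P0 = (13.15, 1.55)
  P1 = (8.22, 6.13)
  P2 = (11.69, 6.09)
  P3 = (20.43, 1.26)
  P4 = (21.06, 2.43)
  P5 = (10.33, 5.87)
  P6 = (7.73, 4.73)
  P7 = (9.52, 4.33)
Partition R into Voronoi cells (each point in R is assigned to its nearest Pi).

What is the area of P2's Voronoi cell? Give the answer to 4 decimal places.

1. box [0,22]×[0,13]: [(0, 0) (22, 0) (22, 13) (0, 13)]
2. ⊥bis P2·P0 via (12.42,3.82): [(0, 0) (0.5414, 0) (22, 6.9008) (22, 13) (0, 13)]  |A|=211.9592
3. ⊥bis P2·P1 via (9.955,6.11): [(9.9193, 3.0158) (22, 6.9008) (22, 13) (10.0344, 13)]  |A|=96.5745
4. ⊥bis P2·P3 via (16.06,3.675): [(9.9193, 3.0158) (16.9442, 5.2749) (21.2133, 13) (10.0344, 13)]  |A|=78.1175
5. ⊥bis P2·P4 via (16.375,4.26): [(9.9193, 3.0158) (16.7466, 5.2114) (19.7889, 13) (10.0344, 13)]  |A|=71.9431
6. ⊥bis P2·P5 via (11.01,5.98): [(10.0238, 12.0766) (11.4119, 3.4958) (16.7466, 5.2114) (19.7889, 13) (10.0344, 13)]  |A|=65.2064
7. ⊥bis P2·P6 via (9.71,5.41): [(10.0238, 12.0766) (11.4119, 3.4958) (16.7466, 5.2114) (19.7889, 13) (10.0344, 13)]  |A|=65.2064
8. ⊥bis P2·P7 via (10.605,5.21): [(10.0238, 12.0766) (11.2665, 4.3944) (11.8746, 3.6446) (16.7466, 5.2114) (19.7889, 13) (10.0344, 13)]  |A|=64.9877
9. canonical 6-gon: [(10.0238, 12.0766) (11.2665, 4.3944) (11.8746, 3.6446) (16.7466, 5.2114) (19.7889, 13) (10.0344, 13)]
10. shoelace: 64.9877

Area of P2's cell: 64.9877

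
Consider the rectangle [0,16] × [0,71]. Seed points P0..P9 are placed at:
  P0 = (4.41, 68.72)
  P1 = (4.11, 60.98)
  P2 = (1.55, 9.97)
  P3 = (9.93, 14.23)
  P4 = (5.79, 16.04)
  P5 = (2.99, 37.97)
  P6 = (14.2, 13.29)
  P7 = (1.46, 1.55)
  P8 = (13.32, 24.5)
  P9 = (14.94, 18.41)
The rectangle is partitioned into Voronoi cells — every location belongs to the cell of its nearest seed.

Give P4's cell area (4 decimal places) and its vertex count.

1. box [0,16]×[0,71]: [(0, 0) (16, 0) (16, 71) (0, 71)]
2. ⊥bis P4·P0 via (5.1,42.38): [(0, 42.2464) (0, 0) (16, 0) (16, 42.6655)]  |A|=679.2955
3. ⊥bis P4·P1 via (4.95,38.51): [(0, 38.325) (0, 0) (16, 0) (16, 38.9231)]  |A|=617.9843
4. ⊥bis P4·P2 via (3.67,13.005): [(0, 38.325) (0, 15.5686) (16, 4.3923) (16, 38.9231)]  |A|=458.2976
5. ⊥bis P4·P3 via (7.86,15.135): [(0, 38.325) (0, 15.5686) (6.1664, 11.2612) (16, 33.7536) (16, 38.9231)]  |A|=313.9339
6. ⊥bis P4·P5 via (4.39,27.005): [(0, 26.4445) (0, 15.5686) (6.1664, 11.2612) (13.5615, 28.176)]  |A|=141.8252
7. ⊥bis P4·P6 via (9.995,14.665): [(0, 26.4445) (0, 15.5686) (6.1664, 11.2612) (13.5615, 28.176)]  |A|=141.8252
8. ⊥bis P4·P7 via (3.625,8.795): [(0, 26.4445) (0, 15.5686) (6.1664, 11.2612) (13.5615, 28.176)]  |A|=141.8252
9. ⊥bis P4·P8 via (9.555,20.27): [(2.2895, 26.7368) (0, 26.4445) (0, 15.5686) (6.1664, 11.2612) (9.9509, 19.9176)]  |A|=97.8789
10. ⊥bis P4·P9 via (10.365,17.225): [(9.5827, 20.2454) (2.2895, 26.7368) (0, 26.4445) (0, 15.5686) (6.1664, 11.2612) (9.773, 19.5106)]  |A|=97.7748
11. canonical 6-gon: [(9.5827, 20.2454) (2.2895, 26.7368) (0, 26.4445) (0, 15.5686) (6.1664, 11.2612) (9.773, 19.5106)]
12. shoelace: 97.7748

Area of P4's cell: 97.7748 (6 vertices)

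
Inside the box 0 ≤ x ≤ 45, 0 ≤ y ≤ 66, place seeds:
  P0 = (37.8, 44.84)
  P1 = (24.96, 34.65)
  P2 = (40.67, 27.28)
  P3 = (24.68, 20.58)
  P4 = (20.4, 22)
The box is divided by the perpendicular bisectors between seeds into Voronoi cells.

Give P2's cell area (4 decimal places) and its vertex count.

Area of P2's cell: 323.9445 (5 vertices)

1. box [0,45]×[0,66]: [(0, 0) (45, 0) (45, 66) (0, 66)]
2. ⊥bis P2·P0 via (39.235,36.06): [(0, 29.6474) (0, 0) (45, 0) (45, 37.0022)]  |A|=1499.6177
3. ⊥bis P2·P1 via (32.815,30.965): [(34.8706, 35.3467) (18.2885, 0) (45, 0) (45, 37.0022)]  |A|=659.488
4. ⊥bis P2·P3 via (32.675,23.93): [(34.8706, 35.3467) (31.184, 27.4884) (42.702, 0) (45, 0) (45, 37.0022)]  |A|=323.9445
5. ⊥bis P2·P4 via (30.535,24.64): [(34.8706, 35.3467) (31.184, 27.4884) (42.702, 0) (45, 0) (45, 37.0022)]  |A|=323.9445
6. canonical 5-gon: [(34.8706, 35.3467) (31.184, 27.4884) (42.702, 0) (45, 0) (45, 37.0022)]
7. shoelace: 323.9445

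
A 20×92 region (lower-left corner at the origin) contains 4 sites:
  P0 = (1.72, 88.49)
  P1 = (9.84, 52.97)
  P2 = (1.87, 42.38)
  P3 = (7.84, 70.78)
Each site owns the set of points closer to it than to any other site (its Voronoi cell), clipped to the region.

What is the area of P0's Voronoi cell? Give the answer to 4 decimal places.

1. box [0,20]×[0,92]: [(0, 0) (20, 0) (20, 92) (0, 92)]
2. ⊥bis P0·P1 via (5.78,70.73): [(0, 69.4087) (20, 73.9807) (20, 92) (0, 92)]  |A|=406.1059
3. ⊥bis P0·P2 via (1.795,65.435): [(0, 69.4087) (20, 73.9807) (20, 92) (0, 92)]  |A|=406.1059
4. ⊥bis P0·P3 via (4.78,79.635): [(0, 77.9832) (20, 84.8945) (20, 92) (0, 92)]  |A|=211.2228
5. canonical 4-gon: [(0, 77.9832) (20, 84.8945) (20, 92) (0, 92)]
6. shoelace: 211.2228

Area of P0's cell: 211.2228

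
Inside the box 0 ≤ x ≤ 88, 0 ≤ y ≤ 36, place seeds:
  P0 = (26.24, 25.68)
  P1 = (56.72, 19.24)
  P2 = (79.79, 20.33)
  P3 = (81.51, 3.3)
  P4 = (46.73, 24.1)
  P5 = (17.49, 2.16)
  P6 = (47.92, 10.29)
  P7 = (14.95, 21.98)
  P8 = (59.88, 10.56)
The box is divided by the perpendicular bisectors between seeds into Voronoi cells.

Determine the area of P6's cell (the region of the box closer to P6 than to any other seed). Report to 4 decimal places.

1. box [0,88]×[0,36]: [(0, 0) (88, 0) (88, 36) (0, 36)]
2. ⊥bis P6·P0 via (37.08,17.985): [(24.313, 0) (88, 0) (88, 36) (49.8683, 36)]  |A|=1832.7367
3. ⊥bis P6·P1 via (52.32,14.765): [(41.9984, 24.9136) (24.313, 0) (67.3367, 0)]  |A|=535.9377
4. ⊥bis P6·P2 via (63.855,15.31): [(41.9984, 24.9136) (24.313, 0) (67.3367, 0)]  |A|=535.9377
5. ⊥bis P6·P3 via (64.715,6.795): [(63.9865, 3.2941) (41.9984, 24.9136) (24.313, 0) (63.301, 0)]  |A|=529.2908
6. ⊥bis P6·P4 via (47.325,17.195): [(63.9865, 3.2941) (49.6452, 17.3949) (35.8152, 16.2032) (24.313, 0) (63.301, 0)]  |A|=472.7424
7. ⊥bis P6·P5 via (32.705,6.225): [(63.9865, 3.2941) (49.6452, 17.3949) (35.8152, 16.2032) (31.6186, 10.2914) (34.3681, 0) (63.301, 0)]  |A|=421.0013
8. ⊥bis P6·P7 via (31.435,16.135): [(63.9865, 3.2941) (49.6452, 17.3949) (35.8152, 16.2032) (31.6186, 10.2914) (34.3681, 0) (63.301, 0)]  |A|=421.0013
9. ⊥bis P6·P8 via (53.9,10.425): [(53.8357, 13.2747) (49.6452, 17.3949) (35.8152, 16.2032) (31.6186, 10.2914) (34.3681, 0) (54.1353, 0)]  |A|=340.0262
10. canonical 6-gon: [(53.8357, 13.2747) (49.6452, 17.3949) (35.8152, 16.2032) (31.6186, 10.2914) (34.3681, 0) (54.1353, 0)]
11. shoelace: 340.0262

Area of P6's cell: 340.0262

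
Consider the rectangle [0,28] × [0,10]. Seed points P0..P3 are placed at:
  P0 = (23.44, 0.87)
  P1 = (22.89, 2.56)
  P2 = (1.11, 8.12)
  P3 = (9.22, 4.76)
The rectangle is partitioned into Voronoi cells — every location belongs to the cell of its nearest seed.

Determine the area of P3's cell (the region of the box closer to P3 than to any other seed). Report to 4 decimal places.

Area of P3's cell: 117.0225

1. box [0,28]×[0,10]: [(0, 0) (28, 0) (28, 10) (0, 10)]
2. ⊥bis P3·P0 via (16.33,2.815): [(0, 0) (15.5599, 0) (18.2955, 10) (0, 10)]  |A|=169.2773
3. ⊥bis P3·P1 via (16.055,3.66): [(0, 0) (15.466, 0) (17.0753, 10) (0, 10)]  |A|=162.7065
4. ⊥bis P3·P2 via (5.165,6.44): [(2.4969, 0) (15.466, 0) (17.0753, 10) (6.6399, 10)]  |A|=117.0225
5. canonical 4-gon: [(2.4969, 0) (15.466, 0) (17.0753, 10) (6.6399, 10)]
6. shoelace: 117.0225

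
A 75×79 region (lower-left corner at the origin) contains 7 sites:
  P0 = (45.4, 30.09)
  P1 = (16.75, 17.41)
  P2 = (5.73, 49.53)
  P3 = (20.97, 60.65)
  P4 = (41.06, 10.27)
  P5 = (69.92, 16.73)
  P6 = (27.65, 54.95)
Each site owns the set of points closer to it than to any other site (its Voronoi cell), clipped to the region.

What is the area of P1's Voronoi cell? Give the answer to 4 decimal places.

Area of P1's cell: 960.4910

1. box [0,75]×[0,79]: [(0, 0) (75, 0) (75, 79) (0, 79)]
2. ⊥bis P1·P0 via (31.075,23.75): [(0, 0) (41.5863, 0) (6.6223, 79) (0, 79)]  |A|=1904.2412
3. ⊥bis P1·P2 via (11.24,33.47): [(0, 29.6137) (0, 0) (41.5863, 0) (24.7254, 38.0967)]  |A|=1158.2561
4. ⊥bis P1·P3 via (18.86,39.03): [(0, 29.6137) (0, 0) (41.5863, 0) (24.7254, 38.0967)]  |A|=1158.2561
5. ⊥bis P1·P4 via (28.905,13.84): [(0, 29.6137) (0, 0) (24.8401, 0) (31.5202, 22.7441) (24.7254, 38.0967)]  |A|=967.817
6. ⊥bis P1·P5 via (43.335,17.07): [(0, 29.6137) (0, 0) (24.8401, 0) (31.5202, 22.7441) (24.7254, 38.0967)]  |A|=967.817
7. ⊥bis P1·P6 via (22.2,36.18): [(20.542, 36.6614) (0, 29.6137) (0, 0) (24.8401, 0) (31.5202, 22.7441) (26.0712, 35.056)]  |A|=960.491
8. canonical 6-gon: [(20.542, 36.6614) (0, 29.6137) (0, 0) (24.8401, 0) (31.5202, 22.7441) (26.0712, 35.056)]
9. shoelace: 960.491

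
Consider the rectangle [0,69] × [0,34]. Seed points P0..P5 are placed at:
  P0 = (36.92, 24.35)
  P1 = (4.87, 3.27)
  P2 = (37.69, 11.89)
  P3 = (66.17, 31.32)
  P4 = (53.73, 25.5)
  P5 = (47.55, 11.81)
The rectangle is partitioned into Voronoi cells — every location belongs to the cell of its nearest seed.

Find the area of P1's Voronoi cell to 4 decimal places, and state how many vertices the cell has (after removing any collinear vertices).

Area of P1's cell: 582.1580 (5 vertices)

1. box [0,69]×[0,34]: [(0, 0) (69, 0) (69, 34) (0, 34)]
2. ⊥bis P1·P0 via (20.895,13.81): [(0, 0) (29.9781, 0) (7.6156, 34) (0, 34)]  |A|=639.0934
3. ⊥bis P1·P2 via (21.28,7.58): [(0, 0) (23.2708, 0) (18.8119, 16.9772) (7.6156, 34) (0, 34)]  |A|=582.158
4. ⊥bis P1·P3 via (35.52,17.295): [(0, 0) (23.2708, 0) (18.8119, 16.9772) (7.6156, 34) (0, 34)]  |A|=582.158
5. ⊥bis P1·P4 via (29.3,14.385): [(0, 0) (23.2708, 0) (18.8119, 16.9772) (7.6156, 34) (0, 34)]  |A|=582.158
6. ⊥bis P1·P5 via (26.21,7.54): [(0, 0) (23.2708, 0) (18.8119, 16.9772) (7.6156, 34) (0, 34)]  |A|=582.158
7. canonical 5-gon: [(0, 0) (23.2708, 0) (18.8119, 16.9772) (7.6156, 34) (0, 34)]
8. shoelace: 582.158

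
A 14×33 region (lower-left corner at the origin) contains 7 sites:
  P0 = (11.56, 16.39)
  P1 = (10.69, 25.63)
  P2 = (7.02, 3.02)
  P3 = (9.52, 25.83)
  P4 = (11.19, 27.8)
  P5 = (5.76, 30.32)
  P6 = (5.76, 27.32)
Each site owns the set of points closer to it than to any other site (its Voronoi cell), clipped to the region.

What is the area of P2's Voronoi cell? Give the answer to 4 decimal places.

Area of P2's cell: 146.7565

1. box [0,14]×[0,33]: [(0, 0) (14, 0) (14, 33) (0, 33)]
2. ⊥bis P2·P0 via (9.29,9.705): [(0, 12.8596) (0, 0) (14, 0) (14, 8.1056)]  |A|=146.7565
3. ⊥bis P2·P1 via (8.855,14.325): [(0, 12.8596) (0, 0) (14, 0) (14, 8.1056)]  |A|=146.7565
4. ⊥bis P2·P3 via (8.27,14.425): [(0, 12.8596) (0, 0) (14, 0) (14, 8.1056)]  |A|=146.7565
5. ⊥bis P2·P4 via (9.105,15.41): [(0, 12.8596) (0, 0) (14, 0) (14, 8.1056)]  |A|=146.7565
6. ⊥bis P2·P5 via (6.39,16.67): [(0, 12.8596) (0, 0) (14, 0) (14, 8.1056)]  |A|=146.7565
7. ⊥bis P2·P6 via (6.39,15.17): [(0, 12.8596) (0, 0) (14, 0) (14, 8.1056)]  |A|=146.7565
8. canonical 4-gon: [(0, 12.8596) (0, 0) (14, 0) (14, 8.1056)]
9. shoelace: 146.7565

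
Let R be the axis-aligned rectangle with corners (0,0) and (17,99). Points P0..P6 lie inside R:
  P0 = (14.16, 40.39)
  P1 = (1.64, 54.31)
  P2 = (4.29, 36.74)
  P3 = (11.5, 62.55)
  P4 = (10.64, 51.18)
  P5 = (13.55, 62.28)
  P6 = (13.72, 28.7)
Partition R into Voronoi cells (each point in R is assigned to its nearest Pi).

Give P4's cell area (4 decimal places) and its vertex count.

Area of P4's cell: 126.6334 (6 vertices)

1. box [0,17]×[0,99]: [(0, 0) (17, 0) (17, 99) (0, 99)]
2. ⊥bis P4·P0 via (12.4,45.785): [(0, 41.7398) (17, 47.2856) (17, 99) (0, 99)]  |A|=926.2839
3. ⊥bis P4·P1 via (6.14,52.745): [(2.6086, 42.5908) (17, 47.2856) (17, 83.9718)]  |A|=263.9831
4. ⊥bis P4·P2 via (7.465,43.96): [(3.6658, 45.6307) (7.1842, 44.0835) (17, 47.2856) (17, 83.9718)]  |A|=257.8173
5. ⊥bis P4·P3 via (11.07,56.865): [(7.6625, 57.1227) (3.6658, 45.6307) (7.1842, 44.0835) (17, 47.2856) (17, 56.4165)]  |A|=129.1679
6. ⊥bis P4·P5 via (12.095,56.73): [(11.7869, 56.8108) (7.6625, 57.1227) (3.6658, 45.6307) (7.1842, 44.0835) (17, 47.2856) (17, 55.4441)]  |A|=126.6334
7. ⊥bis P4·P6 via (12.18,39.94): [(11.7869, 56.8108) (7.6625, 57.1227) (3.6658, 45.6307) (7.1842, 44.0835) (17, 47.2856) (17, 55.4441)]  |A|=126.6334
8. canonical 6-gon: [(11.7869, 56.8108) (7.6625, 57.1227) (3.6658, 45.6307) (7.1842, 44.0835) (17, 47.2856) (17, 55.4441)]
9. shoelace: 126.6334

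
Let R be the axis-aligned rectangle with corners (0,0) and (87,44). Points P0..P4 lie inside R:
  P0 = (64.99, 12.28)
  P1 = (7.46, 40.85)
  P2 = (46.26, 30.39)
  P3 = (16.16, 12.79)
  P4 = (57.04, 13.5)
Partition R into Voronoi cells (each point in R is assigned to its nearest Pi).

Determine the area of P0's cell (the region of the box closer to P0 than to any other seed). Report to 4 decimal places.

1. box [0,87]×[0,44]: [(0, 0) (87, 0) (87, 44) (0, 44)]
2. ⊥bis P0·P1 via (36.225,26.565): [(23.0325, 0) (87, 0) (87, 44) (44.8834, 44)]  |A|=2333.8492
3. ⊥bis P0·P2 via (55.625,21.335): [(34.9962, 0) (87, 0) (87, 44) (77.5397, 44)]  |A|=1352.2086
4. ⊥bis P0·P3 via (40.575,12.535): [(40.5036, 5.6959) (40.4441, 0) (87, 0) (87, 44) (77.5397, 44)]  |A|=1336.6934
5. ⊥bis P0·P4 via (61.015,12.89): [(63.5723, 29.5544) (59.0369, 0) (87, 0) (87, 44) (77.5397, 44)]  |A|=996.9549
6. canonical 5-gon: [(63.5723, 29.5544) (59.0369, 0) (87, 0) (87, 44) (77.5397, 44)]
7. shoelace: 996.9549

Area of P0's cell: 996.9549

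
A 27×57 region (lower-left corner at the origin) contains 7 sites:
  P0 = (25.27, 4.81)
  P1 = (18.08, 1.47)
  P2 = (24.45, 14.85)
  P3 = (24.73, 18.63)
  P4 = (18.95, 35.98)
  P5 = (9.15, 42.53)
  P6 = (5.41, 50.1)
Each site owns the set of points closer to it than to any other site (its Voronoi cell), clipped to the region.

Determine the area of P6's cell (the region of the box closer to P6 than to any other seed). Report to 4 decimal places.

1. box [0,27]×[0,57]: [(0, 0) (27, 0) (27, 57) (0, 57)]
2. ⊥bis P6·P0 via (15.34,27.455): [(0, 20.7283) (27, 32.568) (27, 57) (0, 57)]  |A|=819.5
3. ⊥bis P6·P1 via (11.745,25.785): [(0, 22.725) (11.2193, 25.648) (27, 32.568) (27, 57) (0, 57)]  |A|=808.2994
4. ⊥bis P6·P2 via (14.93,32.475): [(0, 24.4107) (27, 38.9945) (27, 57) (0, 57)]  |A|=683.0299
5. ⊥bis P6·P3 via (15.07,34.365): [(0, 25.1133) (27, 41.689) (27, 57) (0, 57)]  |A|=637.169
6. ⊥bis P6·P4 via (12.18,43.04): [(0, 31.3603) (26.738, 57) (0, 57)]  |A|=342.7769
7. ⊥bis P6·P5 via (7.28,46.315): [(0, 42.7183) (24.4327, 54.7894) (26.738, 57) (0, 57)]  |A|=204.0242
8. canonical 4-gon: [(0, 42.7183) (24.4327, 54.7894) (26.738, 57) (0, 57)]
9. shoelace: 204.0242

Area of P6's cell: 204.0242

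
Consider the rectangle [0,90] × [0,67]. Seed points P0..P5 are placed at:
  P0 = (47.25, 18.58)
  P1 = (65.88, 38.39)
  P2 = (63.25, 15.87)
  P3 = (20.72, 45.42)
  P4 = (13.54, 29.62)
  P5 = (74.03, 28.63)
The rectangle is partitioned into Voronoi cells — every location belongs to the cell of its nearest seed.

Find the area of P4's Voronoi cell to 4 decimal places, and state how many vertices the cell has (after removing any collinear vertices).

1. box [0,90]×[0,67]: [(0, 0) (90, 0) (90, 67) (0, 67)]
2. ⊥bis P4·P0 via (30.395,24.1): [(0, 0) (22.5023, 0) (44.4447, 67) (0, 67)]  |A|=2242.724
3. ⊥bis P4·P1 via (39.71,34.005): [(0, 0) (22.5023, 0) (37.6552, 46.2685) (34.1814, 67) (0, 67)]  |A|=2136.337
4. ⊥bis P4·P2 via (38.395,22.745): [(0, 0) (22.5023, 0) (37.6552, 46.2685) (34.1814, 67) (0, 67)]  |A|=2136.337
5. ⊥bis P4·P3 via (17.13,37.52): [(0, 45.3044) (0, 0) (22.5023, 0) (32.5023, 30.5344)]  |A|=1079.7939
6. ⊥bis P4·P5 via (43.785,29.125): [(0, 45.3044) (0, 0) (22.5023, 0) (32.5023, 30.5344)]  |A|=1079.7939
7. canonical 4-gon: [(0, 45.3044) (0, 0) (22.5023, 0) (32.5023, 30.5344)]
8. shoelace: 1079.7939

Area of P4's cell: 1079.7939 (4 vertices)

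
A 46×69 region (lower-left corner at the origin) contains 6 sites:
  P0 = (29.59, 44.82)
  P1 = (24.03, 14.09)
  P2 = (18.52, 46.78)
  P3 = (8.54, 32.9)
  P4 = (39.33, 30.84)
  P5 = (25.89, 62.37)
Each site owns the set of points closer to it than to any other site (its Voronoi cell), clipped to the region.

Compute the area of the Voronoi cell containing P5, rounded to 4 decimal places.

Area of P5's cell: 535.0346

1. box [0,46]×[0,69]: [(0, 0) (46, 0) (46, 69) (0, 69)]
2. ⊥bis P5·P0 via (27.74,53.595): [(0, 47.7467) (46, 57.4447) (46, 69) (0, 69)]  |A|=754.5985
3. ⊥bis P5·P1 via (24.96,38.23): [(0, 47.7467) (46, 57.4447) (46, 69) (0, 69)]  |A|=754.5985
4. ⊥bis P5·P2 via (22.205,54.575): [(0, 65.0722) (25.3458, 53.0902) (46, 57.4447) (46, 69) (0, 69)]  |A|=535.0346
5. ⊥bis P5·P3 via (17.215,47.635): [(0, 65.0722) (25.3458, 53.0902) (46, 57.4447) (46, 69) (0, 69)]  |A|=535.0346
6. ⊥bis P5·P4 via (32.61,46.605): [(0, 65.0722) (25.3458, 53.0902) (46, 57.4447) (46, 69) (0, 69)]  |A|=535.0346
7. canonical 5-gon: [(0, 65.0722) (25.3458, 53.0902) (46, 57.4447) (46, 69) (0, 69)]
8. shoelace: 535.0346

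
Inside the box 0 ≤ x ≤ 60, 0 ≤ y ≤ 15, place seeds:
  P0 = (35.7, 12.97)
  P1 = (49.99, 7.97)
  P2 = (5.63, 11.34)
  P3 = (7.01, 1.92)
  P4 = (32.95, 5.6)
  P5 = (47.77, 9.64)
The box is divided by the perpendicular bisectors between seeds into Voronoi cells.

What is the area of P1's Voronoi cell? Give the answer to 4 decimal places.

1. box [0,60]×[0,15]: [(0, 0) (60, 0) (60, 15) (0, 15)]
2. ⊥bis P1·P0 via (42.845,10.47): [(39.1816, 0) (60, 0) (60, 15) (44.43, 15)]  |A|=272.9128
3. ⊥bis P1·P2 via (27.81,9.655): [(39.1816, 0) (60, 0) (60, 15) (44.43, 15)]  |A|=272.9128
4. ⊥bis P1·P3 via (28.5,4.945): [(39.1816, 0) (60, 0) (60, 15) (44.43, 15)]  |A|=272.9128
5. ⊥bis P1·P4 via (41.47,6.785): [(41.4944, 6.6099) (42.4137, 0) (60, 0) (60, 15) (44.43, 15)]  |A|=262.231
6. ⊥bis P1·P5 via (48.88,8.805): [(42.3891, 0.1764) (42.4137, 0) (60, 0) (60, 15) (53.5402, 15)]  |A|=181.5115
7. canonical 5-gon: [(42.3891, 0.1764) (42.4137, 0) (60, 0) (60, 15) (53.5402, 15)]
8. shoelace: 181.5115

Area of P1's cell: 181.5115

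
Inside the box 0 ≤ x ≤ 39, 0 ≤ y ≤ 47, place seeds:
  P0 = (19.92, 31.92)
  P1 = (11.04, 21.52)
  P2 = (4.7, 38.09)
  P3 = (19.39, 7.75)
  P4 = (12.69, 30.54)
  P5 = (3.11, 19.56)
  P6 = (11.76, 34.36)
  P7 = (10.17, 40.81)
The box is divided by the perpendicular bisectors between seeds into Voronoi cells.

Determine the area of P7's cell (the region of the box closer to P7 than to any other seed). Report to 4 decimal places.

Area of P7's cell: 132.2979

1. box [0,39]×[0,47]: [(0, 0) (39, 0) (39, 47) (0, 47)]
2. ⊥bis P7·P0 via (15.045,36.365): [(0, 19.8646) (24.7419, 47) (0, 47)]  |A|=335.6915
3. ⊥bis P7·P1 via (10.605,31.165): [(0, 30.6867) (10.2907, 31.1508) (24.7419, 47) (0, 47)]  |A|=280.0076
4. ⊥bis P7·P2 via (7.435,39.45): [(11.1133, 32.0529) (24.7419, 47) (3.6807, 47)]  |A|=157.4021
5. ⊥bis P7·P3 via (14.78,24.28): [(11.1133, 32.0529) (24.7419, 47) (3.6807, 47)]  |A|=157.4021
6. ⊥bis P7·P4 via (11.43,35.675): [(9.5425, 35.2118) (15.2764, 36.6188) (24.7419, 47) (3.6807, 47)]  |A|=147.2404
7. ⊥bis P7·P5 via (6.64,30.185): [(9.5425, 35.2118) (15.2764, 36.6188) (24.7419, 47) (3.6807, 47)]  |A|=147.2404
8. ⊥bis P7·P6 via (10.965,37.585): [(8.6466, 37.0135) (17.6629, 39.2361) (24.7419, 47) (3.6807, 47)]  |A|=132.2979
9. canonical 4-gon: [(8.6466, 37.0135) (17.6629, 39.2361) (24.7419, 47) (3.6807, 47)]
10. shoelace: 132.2979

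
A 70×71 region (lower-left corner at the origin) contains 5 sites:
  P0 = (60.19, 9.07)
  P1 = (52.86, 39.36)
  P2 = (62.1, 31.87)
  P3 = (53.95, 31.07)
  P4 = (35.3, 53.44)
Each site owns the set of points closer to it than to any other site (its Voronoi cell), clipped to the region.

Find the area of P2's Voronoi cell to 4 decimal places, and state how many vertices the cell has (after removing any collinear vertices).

1. box [0,70]×[0,71]: [(0, 0) (70, 0) (70, 71) (0, 71)]
2. ⊥bis P2·P0 via (61.145,20.47): [(0, 25.5922) (70, 19.7282) (70, 71) (0, 71)]  |A|=3383.7848
3. ⊥bis P2·P1 via (57.48,35.615): [(46.2171, 21.7205) (70, 19.7282) (70, 51.0602)]  |A|=372.5838
4. ⊥bis P2·P3 via (58.025,31.47): [(57.6032, 35.767) (59.0878, 20.6423) (70, 19.7282) (70, 51.0602)]  |A|=276.0512
5. ⊥bis P2·P4 via (48.7,42.655): [(57.6032, 35.767) (59.0878, 20.6423) (70, 19.7282) (70, 51.0602)]  |A|=276.0512
6. canonical 4-gon: [(57.6032, 35.767) (59.0878, 20.6423) (70, 19.7282) (70, 51.0602)]
7. shoelace: 276.0512

Area of P2's cell: 276.0512 (4 vertices)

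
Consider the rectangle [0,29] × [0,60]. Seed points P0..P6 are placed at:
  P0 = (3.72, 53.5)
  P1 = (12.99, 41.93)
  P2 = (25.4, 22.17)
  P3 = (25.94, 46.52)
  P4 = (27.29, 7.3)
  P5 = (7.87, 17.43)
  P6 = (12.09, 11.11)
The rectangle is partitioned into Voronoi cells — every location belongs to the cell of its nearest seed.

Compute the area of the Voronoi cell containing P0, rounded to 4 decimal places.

Area of P0's cell: 207.2743

1. box [0,29]×[0,60]: [(0, 0) (29, 0) (29, 60) (0, 60)]
2. ⊥bis P0·P1 via (8.355,47.715): [(0, 41.0209) (23.6881, 60) (0, 60)]  |A|=224.7891
3. ⊥bis P0·P2 via (14.56,37.835): [(0, 41.0209) (23.6881, 60) (0, 60)]  |A|=224.7891
4. ⊥bis P0·P3 via (14.83,50.01): [(0, 41.0209) (16.0444, 53.8758) (17.9682, 60) (0, 60)]  |A|=207.2743
5. ⊥bis P0·P4 via (15.505,30.4): [(0, 41.0209) (16.0444, 53.8758) (17.9682, 60) (0, 60)]  |A|=207.2743
6. ⊥bis P0·P5 via (5.795,35.465): [(0, 41.0209) (16.0444, 53.8758) (17.9682, 60) (0, 60)]  |A|=207.2743
7. ⊥bis P0·P6 via (7.905,32.305): [(0, 41.0209) (16.0444, 53.8758) (17.9682, 60) (0, 60)]  |A|=207.2743
8. canonical 4-gon: [(0, 41.0209) (16.0444, 53.8758) (17.9682, 60) (0, 60)]
9. shoelace: 207.2743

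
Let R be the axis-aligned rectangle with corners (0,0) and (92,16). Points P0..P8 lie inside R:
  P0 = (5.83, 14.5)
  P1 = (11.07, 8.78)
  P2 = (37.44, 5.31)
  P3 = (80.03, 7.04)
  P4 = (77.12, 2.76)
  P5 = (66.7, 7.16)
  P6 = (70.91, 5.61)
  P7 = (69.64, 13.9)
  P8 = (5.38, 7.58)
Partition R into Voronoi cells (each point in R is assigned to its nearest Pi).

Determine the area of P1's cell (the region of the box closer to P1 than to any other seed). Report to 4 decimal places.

Area of P1's cell: 240.9909

1. box [0,92]×[0,16]: [(0, 0) (92, 0) (92, 16) (0, 16)]
2. ⊥bis P1·P0 via (8.45,11.64): [(0, 3.8991) (0, 0) (92, 0) (92, 16) (13.2094, 16)]  |A|=1392.0772
3. ⊥bis P1·P2 via (24.255,7.045): [(0, 3.8991) (0, 0) (23.328, 0) (25.4334, 16) (13.2094, 16)]  |A|=310.1679
4. ⊥bis P1·P3 via (45.55,7.91): [(0, 3.8991) (0, 0) (23.328, 0) (25.4334, 16) (13.2094, 16)]  |A|=310.1679
5. ⊥bis P1·P4 via (44.095,5.77): [(0, 3.8991) (0, 0) (23.328, 0) (25.4334, 16) (13.2094, 16)]  |A|=310.1679
6. ⊥bis P1·P5 via (38.885,7.97): [(0, 3.8991) (0, 0) (23.328, 0) (25.4334, 16) (13.2094, 16)]  |A|=310.1679
7. ⊥bis P1·P6 via (40.99,7.195): [(0, 3.8991) (0, 0) (23.328, 0) (25.4334, 16) (13.2094, 16)]  |A|=310.1679
8. ⊥bis P1·P7 via (40.355,11.34): [(0, 3.8991) (0, 0) (23.328, 0) (25.4334, 16) (13.2094, 16)]  |A|=310.1679
9. ⊥bis P1·P8 via (8.225,8.18): [(7.6499, 10.907) (9.9501, 0) (23.328, 0) (25.4334, 16) (13.2094, 16)]  |A|=240.9909
10. canonical 5-gon: [(7.6499, 10.907) (9.9501, 0) (23.328, 0) (25.4334, 16) (13.2094, 16)]
11. shoelace: 240.9909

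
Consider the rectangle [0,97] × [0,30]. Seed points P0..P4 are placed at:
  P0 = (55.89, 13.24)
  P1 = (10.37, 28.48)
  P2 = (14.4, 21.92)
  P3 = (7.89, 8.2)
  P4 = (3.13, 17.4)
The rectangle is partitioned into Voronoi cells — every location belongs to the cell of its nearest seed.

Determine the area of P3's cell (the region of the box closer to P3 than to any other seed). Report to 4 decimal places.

Area of P3's cell: 357.4798

1. box [0,97]×[0,30]: [(0, 0) (97, 0) (97, 30) (0, 30)]
2. ⊥bis P3·P0 via (31.89,10.72): [(0, 0) (33.0156, 0) (29.8656, 30) (0, 30)]  |A|=943.218
3. ⊥bis P3·P1 via (9.13,18.34): [(0, 19.4565) (0, 0) (33.0156, 0) (31.3755, 15.6196)]  |A|=563.0748
4. ⊥bis P3·P2 via (11.145,15.06): [(2.5318, 19.1469) (0, 19.4565) (0, 0) (33.0156, 0) (32.4981, 4.9282)]  |A|=410.8633
5. ⊥bis P3·P4 via (5.51,12.8): [(10.4841, 15.3736) (0, 9.9492) (0, 0) (33.0156, 0) (32.4981, 4.9282)]  |A|=357.4798
6. canonical 5-gon: [(10.4841, 15.3736) (0, 9.9492) (0, 0) (33.0156, 0) (32.4981, 4.9282)]
7. shoelace: 357.4798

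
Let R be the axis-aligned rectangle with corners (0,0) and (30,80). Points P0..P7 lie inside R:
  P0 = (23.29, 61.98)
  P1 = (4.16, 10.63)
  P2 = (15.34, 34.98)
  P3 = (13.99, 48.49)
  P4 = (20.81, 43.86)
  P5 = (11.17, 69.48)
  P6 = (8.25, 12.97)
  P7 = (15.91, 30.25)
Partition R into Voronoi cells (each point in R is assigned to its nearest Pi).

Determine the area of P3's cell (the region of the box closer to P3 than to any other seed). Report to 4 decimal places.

Area of P3's cell: 310.2414

1. box [0,30]×[0,80]: [(0, 0) (30, 0) (30, 80) (0, 80)]
2. ⊥bis P3·P0 via (18.64,55.235): [(0, 68.0854) (0, 0) (30, 0) (30, 47.4034)]  |A|=1732.3324
3. ⊥bis P3·P1 via (9.075,29.56): [(0, 68.0854) (0, 31.9162) (30, 24.127) (30, 47.4034)]  |A|=891.6836
4. ⊥bis P3·P2 via (14.665,41.735): [(0, 68.0854) (0, 40.2696) (30, 43.2674) (30, 47.4034)]  |A|=479.2782
5. ⊥bis P3·P4 via (17.4,46.175): [(21.9851, 52.9289) (0, 68.0854) (0, 40.2696) (14.3654, 41.7051)]  |A|=380.9155
6. ⊥bis P3·P5 via (12.58,58.985): [(21.9851, 52.9289) (13.0993, 59.0548) (0, 57.2949) (0, 40.2696) (14.3654, 41.7051)]  |A|=310.2414
7. ⊥bis P3·P6 via (11.12,30.73): [(21.9851, 52.9289) (13.0993, 59.0548) (0, 57.2949) (0, 40.2696) (14.3654, 41.7051)]  |A|=310.2414
8. ⊥bis P3·P7 via (14.95,39.37): [(21.9851, 52.9289) (13.0993, 59.0548) (0, 57.2949) (0, 40.2696) (14.3654, 41.7051)]  |A|=310.2414
9. canonical 5-gon: [(21.9851, 52.9289) (13.0993, 59.0548) (0, 57.2949) (0, 40.2696) (14.3654, 41.7051)]
10. shoelace: 310.2414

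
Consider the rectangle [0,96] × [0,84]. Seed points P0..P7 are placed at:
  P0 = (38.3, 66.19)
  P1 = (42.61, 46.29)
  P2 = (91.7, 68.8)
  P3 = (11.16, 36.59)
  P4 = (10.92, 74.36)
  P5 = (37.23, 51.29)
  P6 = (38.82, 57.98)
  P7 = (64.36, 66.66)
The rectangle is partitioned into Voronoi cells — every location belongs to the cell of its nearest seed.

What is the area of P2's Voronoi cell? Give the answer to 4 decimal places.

1. box [0,96]×[0,84]: [(0, 0) (96, 0) (96, 84) (0, 84)]
2. ⊥bis P2·P0 via (65,67.495): [(68.2989, 0) (96, 0) (96, 84) (64.1933, 84)]  |A|=2499.3273
3. ⊥bis P2·P1 via (67.155,57.545): [(65.2872, 61.6182) (93.542, 0) (96, 0) (96, 84) (64.1933, 84)]  |A|=1721.6099
4. ⊥bis P2·P3 via (51.43,52.695): [(65.2872, 61.6182) (93.542, 0) (96, 0) (96, 84) (64.1933, 84)]  |A|=1721.6099
5. ⊥bis P2·P4 via (51.31,71.58): [(65.2872, 61.6182) (93.542, 0) (96, 0) (96, 84) (64.1933, 84)]  |A|=1721.6099
6. ⊥bis P2·P5 via (64.465,60.045): [(65.2872, 61.6182) (93.542, 0) (96, 0) (96, 84) (64.1933, 84)]  |A|=1721.6099
7. ⊥bis P2·P6 via (65.26,63.39): [(65.182, 63.7712) (65.8927, 60.2978) (93.542, 0) (96, 0) (96, 84) (64.1933, 84)]  |A|=1721.0276
8. ⊥bis P2·P7 via (78.03,67.73): [(81.2298, 26.8506) (93.542, 0) (96, 0) (96, 84) (76.7565, 84)]  |A|=1203.2262
9. canonical 5-gon: [(81.2298, 26.8506) (93.542, 0) (96, 0) (96, 84) (76.7565, 84)]
10. shoelace: 1203.2262

Area of P2's cell: 1203.2262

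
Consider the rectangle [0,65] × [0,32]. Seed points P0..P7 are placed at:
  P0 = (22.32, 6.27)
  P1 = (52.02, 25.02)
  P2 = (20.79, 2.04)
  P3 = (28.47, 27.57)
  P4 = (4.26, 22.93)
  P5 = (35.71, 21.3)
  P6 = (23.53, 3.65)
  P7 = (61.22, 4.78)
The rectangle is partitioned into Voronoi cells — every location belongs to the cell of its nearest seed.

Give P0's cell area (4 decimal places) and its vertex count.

1. box [0,65]×[0,32]: [(0, 0) (65, 0) (65, 32) (0, 32)]
2. ⊥bis P0·P1 via (37.17,15.645): [(0, 0) (47.0469, 0) (26.8449, 32) (0, 32)]  |A|=1182.2683
3. ⊥bis P0·P2 via (21.555,4.155): [(0, 11.9515) (33.0424, 0) (47.0469, 0) (26.8449, 32) (0, 32)]  |A|=984.8156
4. ⊥bis P0·P3 via (25.395,16.92): [(0, 24.2524) (0, 11.9515) (33.0424, 0) (47.0469, 0) (38.8105, 13.0465)]  |A|=580.0691
5. ⊥bis P0·P4 via (13.29,14.6): [(17.5261, 19.192) (8.1331, 9.0097) (33.0424, 0) (47.0469, 0) (38.8105, 13.0465)]  |A|=417.0536
6. ⊥bis P0·P5 via (29.015,13.785): [(25.5445, 16.8768) (17.5261, 19.192) (8.1331, 9.0097) (33.0424, 0) (44.4884, 0)]  |A|=324.7004
7. ⊥bis P0·P6 via (22.925,4.96): [(33.4597, 9.8253) (25.5445, 16.8768) (17.5261, 19.192) (8.1331, 9.0097) (21.3458, 4.2307)]  |A|=210.1265
8. ⊥bis P0·P7 via (41.77,5.525): [(33.4597, 9.8253) (25.5445, 16.8768) (17.5261, 19.192) (8.1331, 9.0097) (21.3458, 4.2307)]  |A|=210.1265
9. canonical 5-gon: [(33.4597, 9.8253) (25.5445, 16.8768) (17.5261, 19.192) (8.1331, 9.0097) (21.3458, 4.2307)]
10. shoelace: 210.1265

Area of P0's cell: 210.1265 (5 vertices)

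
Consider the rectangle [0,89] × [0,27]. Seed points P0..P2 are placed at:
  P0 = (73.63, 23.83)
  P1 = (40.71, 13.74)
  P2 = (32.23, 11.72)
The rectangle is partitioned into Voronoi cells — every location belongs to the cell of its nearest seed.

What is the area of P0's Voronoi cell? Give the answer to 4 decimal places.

1. box [0,89]×[0,27]: [(0, 0) (89, 0) (89, 27) (0, 27)]
2. ⊥bis P0·P1 via (57.17,18.785): [(62.9276, 0) (89, 0) (89, 27) (54.6521, 27)]  |A|=815.6739
3. ⊥bis P0·P2 via (52.93,17.775): [(62.9276, 0) (89, 0) (89, 27) (54.6521, 27)]  |A|=815.6739
4. canonical 4-gon: [(62.9276, 0) (89, 0) (89, 27) (54.6521, 27)]
5. shoelace: 815.6739

Area of P0's cell: 815.6739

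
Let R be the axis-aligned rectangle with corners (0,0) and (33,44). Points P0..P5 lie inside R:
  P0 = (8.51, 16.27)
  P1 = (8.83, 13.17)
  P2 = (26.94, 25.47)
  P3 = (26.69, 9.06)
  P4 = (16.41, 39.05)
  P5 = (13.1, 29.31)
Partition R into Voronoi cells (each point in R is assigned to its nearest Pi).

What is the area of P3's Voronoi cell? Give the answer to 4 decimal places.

1. box [0,33]×[0,44]: [(0, 0) (33, 0) (33, 44) (0, 44)]
2. ⊥bis P3·P0 via (17.6,12.665): [(12.5772, 0) (33, 0) (33, 44) (30.0271, 44)]  |A|=514.7048
3. ⊥bis P3·P1 via (17.76,11.115): [(18.831, 15.7689) (15.2022, 0) (33, 0) (33, 44) (30.0271, 44)]  |A|=494.0082
4. ⊥bis P3·P2 via (26.815,17.265): [(19.4687, 17.3769) (18.831, 15.7689) (15.2022, 0) (33, 0) (33, 17.1708)]  |A|=272.9176
5. ⊥bis P3·P4 via (21.55,24.055): [(19.4687, 17.3769) (18.831, 15.7689) (15.2022, 0) (33, 0) (33, 17.1708)]  |A|=272.9176
6. ⊥bis P3·P5 via (19.895,19.185): [(19.4687, 17.3769) (18.831, 15.7689) (15.2022, 0) (33, 0) (33, 17.1708)]  |A|=272.9176
7. canonical 5-gon: [(19.4687, 17.3769) (18.831, 15.7689) (15.2022, 0) (33, 0) (33, 17.1708)]
8. shoelace: 272.9176

Area of P3's cell: 272.9176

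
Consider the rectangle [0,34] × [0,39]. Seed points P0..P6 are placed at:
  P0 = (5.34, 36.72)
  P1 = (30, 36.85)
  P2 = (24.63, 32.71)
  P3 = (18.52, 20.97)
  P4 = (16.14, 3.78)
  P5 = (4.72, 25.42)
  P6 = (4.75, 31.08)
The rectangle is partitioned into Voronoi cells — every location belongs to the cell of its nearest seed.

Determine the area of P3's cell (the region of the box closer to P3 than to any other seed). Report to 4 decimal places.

Area of P3's cell: 329.9634

1. box [0,34]×[0,39]: [(0, 0) (34, 0) (34, 39) (0, 39)]
2. ⊥bis P3·P0 via (11.93,28.845): [(0, 18.8617) (0, 0) (34, 0) (34, 39) (24.0651, 39)]  |A|=1083.6841
3. ⊥bis P3·P1 via (24.26,28.91): [(17.6865, 33.6622) (0, 18.8617) (0, 0) (34, 0) (34, 21.8687)]  |A|=917.433
4. ⊥bis P3·P2 via (21.575,26.84): [(14.1511, 30.7037) (0, 18.8617) (0, 0) (34, 0) (34, 20.3735)]  |A|=857.6153
5. ⊥bis P3·P4 via (17.33,12.375): [(14.1511, 30.7037) (0, 18.8617) (0, 14.7744) (34, 10.067) (34, 20.3735)]  |A|=435.3119
6. ⊥bis P3·P5 via (11.62,23.195): [(14.1511, 30.7037) (14.0007, 30.5778) (8.5241, 13.5942) (34, 10.067) (34, 20.3735)]  |A|=331.0829
7. ⊥bis P3·P6 via (11.635,26.025): [(14.8161, 30.3576) (13.2355, 28.2049) (8.5241, 13.5942) (34, 10.067) (34, 20.3735)]  |A|=329.9634
8. canonical 5-gon: [(14.8161, 30.3576) (13.2355, 28.2049) (8.5241, 13.5942) (34, 10.067) (34, 20.3735)]
9. shoelace: 329.9634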